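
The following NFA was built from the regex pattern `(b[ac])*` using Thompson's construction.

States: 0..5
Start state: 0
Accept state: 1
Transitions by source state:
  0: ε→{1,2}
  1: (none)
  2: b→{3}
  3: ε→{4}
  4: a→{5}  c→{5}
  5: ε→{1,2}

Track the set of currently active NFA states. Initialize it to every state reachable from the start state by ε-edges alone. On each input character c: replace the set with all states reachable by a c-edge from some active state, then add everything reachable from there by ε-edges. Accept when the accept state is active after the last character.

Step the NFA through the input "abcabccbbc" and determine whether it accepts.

Answer: REJECT

Derivation:
S₀ = ε-closure({0}) = {0,1,2}
'a' @ 1: {}  — state set empty
rest 'bcabccbbc' ignored (set empty)
final: {}; accept 1 not in set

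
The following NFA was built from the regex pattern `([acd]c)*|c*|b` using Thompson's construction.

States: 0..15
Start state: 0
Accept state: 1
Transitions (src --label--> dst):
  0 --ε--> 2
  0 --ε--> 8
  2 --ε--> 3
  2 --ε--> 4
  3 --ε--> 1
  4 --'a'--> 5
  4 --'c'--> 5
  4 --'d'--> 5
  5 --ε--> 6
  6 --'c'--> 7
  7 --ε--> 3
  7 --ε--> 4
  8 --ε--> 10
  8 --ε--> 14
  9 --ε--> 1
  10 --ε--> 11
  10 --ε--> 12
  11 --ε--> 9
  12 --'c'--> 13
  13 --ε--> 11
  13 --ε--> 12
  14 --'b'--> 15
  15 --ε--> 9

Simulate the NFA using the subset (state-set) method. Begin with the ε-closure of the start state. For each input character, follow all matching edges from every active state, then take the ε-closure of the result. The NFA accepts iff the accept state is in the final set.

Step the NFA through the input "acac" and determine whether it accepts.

start: ε-closure({0}) = {0,1,2,3,4,8,9,10,11,12,14}
'a' @ 1: {5,6}
'c' @ 2: {1,3,4,7}  (accept∈set)
'a' @ 3: {5,6}
'c' @ 4: {1,3,4,7}  (accept∈set)
final: {1,3,4,7}; accept 1 in set

Answer: ACCEPT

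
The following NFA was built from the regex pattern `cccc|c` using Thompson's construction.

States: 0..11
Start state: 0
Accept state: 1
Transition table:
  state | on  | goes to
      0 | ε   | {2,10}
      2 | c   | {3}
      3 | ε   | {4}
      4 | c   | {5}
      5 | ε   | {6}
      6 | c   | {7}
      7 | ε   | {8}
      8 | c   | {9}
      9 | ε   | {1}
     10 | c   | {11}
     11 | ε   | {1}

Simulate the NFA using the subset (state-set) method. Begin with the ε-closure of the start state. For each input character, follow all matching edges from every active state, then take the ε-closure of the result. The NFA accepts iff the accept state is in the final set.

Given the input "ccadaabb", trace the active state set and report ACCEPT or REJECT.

start: ε-closure({0}) = {0,2,10}
'c' @ 1: {1,3,4,11}  (accept∈set)
'c' @ 2: {5,6}
'a' @ 3: {}  — no active states
rest 'daabb' ignored (set empty)
final: {}; accept 1 not in set

Answer: REJECT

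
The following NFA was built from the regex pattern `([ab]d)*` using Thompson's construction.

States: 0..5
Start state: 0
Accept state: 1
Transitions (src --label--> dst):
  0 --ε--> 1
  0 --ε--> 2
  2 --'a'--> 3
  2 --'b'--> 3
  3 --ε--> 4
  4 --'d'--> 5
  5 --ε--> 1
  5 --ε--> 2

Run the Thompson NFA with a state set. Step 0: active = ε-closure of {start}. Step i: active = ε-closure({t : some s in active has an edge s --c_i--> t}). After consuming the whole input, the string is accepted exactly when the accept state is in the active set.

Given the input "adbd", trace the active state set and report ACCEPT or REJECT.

initial (ε-close {0}): {0,1,2}
'a' @ 1: {3,4}
'd' @ 2: {1,2,5}  [accepting]
'b' @ 3: {3,4}
'd' @ 4: {1,2,5}  [accepting]
after full input: {1,2,5}  (accept=1 in)

Answer: ACCEPT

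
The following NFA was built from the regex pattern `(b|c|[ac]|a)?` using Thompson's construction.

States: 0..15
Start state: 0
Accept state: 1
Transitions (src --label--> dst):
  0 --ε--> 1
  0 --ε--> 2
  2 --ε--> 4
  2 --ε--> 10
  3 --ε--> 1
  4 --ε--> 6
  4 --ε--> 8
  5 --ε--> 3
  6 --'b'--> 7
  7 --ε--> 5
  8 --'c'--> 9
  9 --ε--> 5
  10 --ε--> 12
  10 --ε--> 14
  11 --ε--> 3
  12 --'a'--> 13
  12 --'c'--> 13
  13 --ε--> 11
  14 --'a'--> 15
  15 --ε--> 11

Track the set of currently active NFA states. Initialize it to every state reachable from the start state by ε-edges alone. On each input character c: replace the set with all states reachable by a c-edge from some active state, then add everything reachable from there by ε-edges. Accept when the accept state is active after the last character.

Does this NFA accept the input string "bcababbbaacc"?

Answer: REJECT

Derivation:
S₀ = ε-closure({0}) = {0,1,2,4,6,8,10,12,14}
'b' @ 1: {1,3,5,7}  ✓accept
'c' @ 2: {}  — no active states
rest 'ababbbaacc' ignored (set empty)
after full input: {}  (accept=1 not in)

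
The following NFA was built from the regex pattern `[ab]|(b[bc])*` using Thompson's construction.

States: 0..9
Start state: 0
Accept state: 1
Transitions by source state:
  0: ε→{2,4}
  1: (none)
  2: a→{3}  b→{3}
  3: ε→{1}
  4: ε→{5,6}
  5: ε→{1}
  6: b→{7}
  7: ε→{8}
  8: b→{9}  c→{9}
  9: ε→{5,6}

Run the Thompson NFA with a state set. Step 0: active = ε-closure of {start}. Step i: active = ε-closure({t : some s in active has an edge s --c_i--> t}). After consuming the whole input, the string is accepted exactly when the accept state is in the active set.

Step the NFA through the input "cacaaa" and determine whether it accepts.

Answer: REJECT

Steps:
S₀ = ε-closure({0}) = {0,1,2,4,5,6}
'c' @ 1: {}  — dead — no transitions
rest 'acaaa' ignored (set empty)
final: {}; accept 1 not in set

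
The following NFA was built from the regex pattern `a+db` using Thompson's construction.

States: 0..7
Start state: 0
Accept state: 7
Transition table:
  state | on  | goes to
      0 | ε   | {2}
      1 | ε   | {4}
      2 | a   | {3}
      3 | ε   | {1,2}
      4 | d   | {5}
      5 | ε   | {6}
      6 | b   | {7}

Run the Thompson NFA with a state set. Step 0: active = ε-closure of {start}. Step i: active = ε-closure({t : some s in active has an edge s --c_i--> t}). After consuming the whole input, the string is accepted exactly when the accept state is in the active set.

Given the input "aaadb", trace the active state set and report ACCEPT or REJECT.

start: ε-closure({0}) = {0,2}
'a' @ 1: {1,2,3,4}
'a' @ 2: {1,2,3,4}
'a' @ 3: {1,2,3,4}
'd' @ 4: {5,6}
'b' @ 5: {7}  [accepting]
final: {7}; accept 7 in set

Answer: ACCEPT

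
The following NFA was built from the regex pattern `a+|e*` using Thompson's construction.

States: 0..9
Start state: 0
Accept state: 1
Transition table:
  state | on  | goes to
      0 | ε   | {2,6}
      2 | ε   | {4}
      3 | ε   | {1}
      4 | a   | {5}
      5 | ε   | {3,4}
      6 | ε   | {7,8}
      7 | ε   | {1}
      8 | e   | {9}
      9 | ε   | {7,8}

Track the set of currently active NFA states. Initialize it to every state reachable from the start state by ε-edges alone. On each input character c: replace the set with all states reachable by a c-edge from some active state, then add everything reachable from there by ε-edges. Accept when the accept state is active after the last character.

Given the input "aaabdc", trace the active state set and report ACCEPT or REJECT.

S₀ = ε-closure({0}) = {0,1,2,4,6,7,8}
'a' @ 1: {1,3,4,5}  (accept∈set)
'a' @ 2: {1,3,4,5}  (accept∈set)
'a' @ 3: {1,3,4,5}  (accept∈set)
'b' @ 4: {}  — state set empty
rest 'dc' ignored (set empty)
after full input: {}  (accept=1 not in)

Answer: REJECT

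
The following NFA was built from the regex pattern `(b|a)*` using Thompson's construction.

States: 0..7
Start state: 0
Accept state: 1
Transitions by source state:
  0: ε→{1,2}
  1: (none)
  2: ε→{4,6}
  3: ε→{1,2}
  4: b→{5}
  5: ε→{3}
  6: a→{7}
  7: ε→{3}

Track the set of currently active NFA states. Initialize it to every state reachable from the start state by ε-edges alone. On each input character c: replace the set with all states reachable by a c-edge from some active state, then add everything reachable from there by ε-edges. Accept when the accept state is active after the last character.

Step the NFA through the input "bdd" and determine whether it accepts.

initial (ε-close {0}): {0,1,2,4,6}
'b' @ 1: {1,2,3,4,5,6}  [accepting]
'd' @ 2: {}  — state set empty
rest 'd' ignored (set empty)
after full input: {}  (accept=1 not in)

Answer: REJECT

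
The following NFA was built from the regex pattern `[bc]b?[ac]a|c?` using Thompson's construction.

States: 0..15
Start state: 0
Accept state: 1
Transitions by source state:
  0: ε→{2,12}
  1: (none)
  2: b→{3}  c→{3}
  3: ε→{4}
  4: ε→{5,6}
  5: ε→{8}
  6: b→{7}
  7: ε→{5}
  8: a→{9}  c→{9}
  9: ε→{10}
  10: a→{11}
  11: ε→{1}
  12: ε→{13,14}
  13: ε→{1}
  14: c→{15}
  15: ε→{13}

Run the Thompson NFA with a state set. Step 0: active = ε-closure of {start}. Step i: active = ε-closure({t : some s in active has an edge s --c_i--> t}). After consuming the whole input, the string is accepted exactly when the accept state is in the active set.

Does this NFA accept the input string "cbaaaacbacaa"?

Answer: REJECT

Derivation:
start: ε-closure({0}) = {0,1,2,12,13,14}
'c' @ 1: {1,3,4,5,6,8,13,15}  ✓accept
'b' @ 2: {5,7,8}
'a' @ 3: {9,10}
'a' @ 4: {1,11}  ✓accept
'a' @ 5: {}  — no active states
rest 'acbacaa' ignored (set empty)
end set {} — state 1 not in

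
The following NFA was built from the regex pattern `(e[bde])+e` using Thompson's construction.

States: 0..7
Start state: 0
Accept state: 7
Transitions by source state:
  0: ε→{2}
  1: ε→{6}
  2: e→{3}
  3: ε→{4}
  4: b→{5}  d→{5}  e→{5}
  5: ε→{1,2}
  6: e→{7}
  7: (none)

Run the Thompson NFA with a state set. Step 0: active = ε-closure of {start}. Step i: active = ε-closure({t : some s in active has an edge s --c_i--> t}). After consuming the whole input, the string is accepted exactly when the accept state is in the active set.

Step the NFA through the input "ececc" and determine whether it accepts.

Answer: REJECT

Steps:
S₀ = ε-closure({0}) = {0,2}
'e' @ 1: {3,4}
'c' @ 2: {}  — dead — no transitions
rest 'ecc' ignored (set empty)
final: {}; accept 7 not in set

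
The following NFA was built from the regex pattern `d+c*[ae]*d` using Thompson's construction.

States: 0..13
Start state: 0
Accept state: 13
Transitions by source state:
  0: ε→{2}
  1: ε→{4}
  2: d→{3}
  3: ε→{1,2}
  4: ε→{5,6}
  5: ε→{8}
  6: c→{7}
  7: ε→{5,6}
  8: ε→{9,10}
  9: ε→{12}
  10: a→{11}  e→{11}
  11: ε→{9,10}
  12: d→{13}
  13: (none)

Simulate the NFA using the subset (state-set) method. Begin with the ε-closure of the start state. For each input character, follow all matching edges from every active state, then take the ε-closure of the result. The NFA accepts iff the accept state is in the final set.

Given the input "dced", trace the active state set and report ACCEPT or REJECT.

Answer: ACCEPT

Steps:
initial (ε-close {0}): {0,2}
'd' @ 1: {1,2,3,4,5,6,8,9,10,12}
'c' @ 2: {5,6,7,8,9,10,12}
'e' @ 3: {9,10,11,12}
'd' @ 4: {13}  ✓accept
after full input: {13}  (accept=13 in)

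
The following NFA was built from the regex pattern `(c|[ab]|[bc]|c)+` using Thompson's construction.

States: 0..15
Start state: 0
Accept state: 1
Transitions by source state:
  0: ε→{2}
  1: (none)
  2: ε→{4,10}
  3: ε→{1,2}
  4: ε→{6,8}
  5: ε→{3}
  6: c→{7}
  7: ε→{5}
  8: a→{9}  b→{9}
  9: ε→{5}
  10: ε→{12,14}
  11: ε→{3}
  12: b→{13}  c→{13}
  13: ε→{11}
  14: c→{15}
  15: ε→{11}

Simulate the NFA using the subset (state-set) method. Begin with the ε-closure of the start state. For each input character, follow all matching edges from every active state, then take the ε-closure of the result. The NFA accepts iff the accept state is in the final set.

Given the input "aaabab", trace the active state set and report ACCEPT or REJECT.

initial (ε-close {0}): {0,2,4,6,8,10,12,14}
'a' @ 1: {1,2,3,4,5,6,8,9,10,12,14}  [accepting]
'a' @ 2: {1,2,3,4,5,6,8,9,10,12,14}  [accepting]
'a' @ 3: {1,2,3,4,5,6,8,9,10,12,14}  [accepting]
'b' @ 4: {1,2,3,4,5,6,8,9,10,11,12,13,14}  [accepting]
'a' @ 5: {1,2,3,4,5,6,8,9,10,12,14}  [accepting]
'b' @ 6: {1,2,3,4,5,6,8,9,10,11,12,13,14}  [accepting]
final: {1,2,3,4,5,6,8,9,10,11,12,13,14}; accept 1 in set

Answer: ACCEPT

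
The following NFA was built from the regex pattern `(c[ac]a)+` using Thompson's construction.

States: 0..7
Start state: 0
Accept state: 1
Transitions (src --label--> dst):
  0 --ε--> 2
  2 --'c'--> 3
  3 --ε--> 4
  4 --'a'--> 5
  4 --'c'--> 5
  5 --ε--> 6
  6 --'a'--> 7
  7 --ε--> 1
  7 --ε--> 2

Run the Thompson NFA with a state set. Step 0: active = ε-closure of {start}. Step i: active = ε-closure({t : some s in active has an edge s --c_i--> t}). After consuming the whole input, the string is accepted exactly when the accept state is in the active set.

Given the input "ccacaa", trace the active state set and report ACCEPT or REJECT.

Answer: ACCEPT

Derivation:
initial (ε-close {0}): {0,2}
'c' @ 1: {3,4}
'c' @ 2: {5,6}
'a' @ 3: {1,2,7}  (accept∈set)
'c' @ 4: {3,4}
'a' @ 5: {5,6}
'a' @ 6: {1,2,7}  (accept∈set)
after full input: {1,2,7}  (accept=1 in)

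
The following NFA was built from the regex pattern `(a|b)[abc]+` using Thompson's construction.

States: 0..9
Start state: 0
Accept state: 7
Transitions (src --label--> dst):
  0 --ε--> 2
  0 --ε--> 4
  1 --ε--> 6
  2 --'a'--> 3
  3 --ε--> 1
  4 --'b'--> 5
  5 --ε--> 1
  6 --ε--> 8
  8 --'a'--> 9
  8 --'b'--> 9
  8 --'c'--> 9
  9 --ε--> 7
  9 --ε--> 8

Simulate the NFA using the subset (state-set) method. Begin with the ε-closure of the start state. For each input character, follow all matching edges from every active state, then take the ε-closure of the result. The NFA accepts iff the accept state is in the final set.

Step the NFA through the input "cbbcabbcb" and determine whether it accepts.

start: ε-closure({0}) = {0,2,4}
'c' @ 1: {}  — dead — no transitions
rest 'bbcabbcb' ignored (set empty)
after full input: {}  (accept=7 not in)

Answer: REJECT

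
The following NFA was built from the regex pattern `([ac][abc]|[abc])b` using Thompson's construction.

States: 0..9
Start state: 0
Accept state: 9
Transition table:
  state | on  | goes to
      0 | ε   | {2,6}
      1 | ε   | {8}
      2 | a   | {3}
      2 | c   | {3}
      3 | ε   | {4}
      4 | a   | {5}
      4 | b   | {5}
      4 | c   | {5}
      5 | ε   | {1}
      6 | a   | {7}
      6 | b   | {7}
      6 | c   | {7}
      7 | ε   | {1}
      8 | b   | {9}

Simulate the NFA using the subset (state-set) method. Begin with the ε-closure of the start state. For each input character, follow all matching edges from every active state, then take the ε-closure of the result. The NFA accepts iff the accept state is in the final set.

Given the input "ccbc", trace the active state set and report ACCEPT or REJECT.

Answer: REJECT

Trace:
start: ε-closure({0}) = {0,2,6}
'c' @ 1: {1,3,4,7,8}
'c' @ 2: {1,5,8}
'b' @ 3: {9}  (accept∈set)
'c' @ 4: {}  — dead — no transitions
after full input: {}  (accept=9 not in)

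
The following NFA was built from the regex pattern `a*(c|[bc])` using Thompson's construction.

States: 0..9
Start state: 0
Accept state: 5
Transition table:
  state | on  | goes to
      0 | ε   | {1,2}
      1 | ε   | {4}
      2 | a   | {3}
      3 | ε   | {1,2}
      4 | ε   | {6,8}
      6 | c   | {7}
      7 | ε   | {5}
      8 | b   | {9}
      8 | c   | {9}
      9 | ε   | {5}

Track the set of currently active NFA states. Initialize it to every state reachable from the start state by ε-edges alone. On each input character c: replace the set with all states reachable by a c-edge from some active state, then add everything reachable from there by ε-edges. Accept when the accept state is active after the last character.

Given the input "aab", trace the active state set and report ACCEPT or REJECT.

start: ε-closure({0}) = {0,1,2,4,6,8}
'a' @ 1: {1,2,3,4,6,8}
'a' @ 2: {1,2,3,4,6,8}
'b' @ 3: {5,9}  [accepting]
end set {5,9} — state 5 in

Answer: ACCEPT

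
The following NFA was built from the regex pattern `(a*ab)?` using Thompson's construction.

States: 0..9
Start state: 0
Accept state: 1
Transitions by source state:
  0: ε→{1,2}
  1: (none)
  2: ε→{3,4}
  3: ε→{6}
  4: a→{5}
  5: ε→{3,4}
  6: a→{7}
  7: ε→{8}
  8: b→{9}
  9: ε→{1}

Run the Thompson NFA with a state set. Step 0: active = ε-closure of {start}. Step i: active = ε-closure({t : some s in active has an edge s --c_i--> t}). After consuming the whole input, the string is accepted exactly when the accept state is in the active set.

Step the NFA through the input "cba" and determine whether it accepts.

start: ε-closure({0}) = {0,1,2,3,4,6}
'c' @ 1: {}  — dead — no transitions
rest 'ba' ignored (set empty)
final: {}; accept 1 not in set

Answer: REJECT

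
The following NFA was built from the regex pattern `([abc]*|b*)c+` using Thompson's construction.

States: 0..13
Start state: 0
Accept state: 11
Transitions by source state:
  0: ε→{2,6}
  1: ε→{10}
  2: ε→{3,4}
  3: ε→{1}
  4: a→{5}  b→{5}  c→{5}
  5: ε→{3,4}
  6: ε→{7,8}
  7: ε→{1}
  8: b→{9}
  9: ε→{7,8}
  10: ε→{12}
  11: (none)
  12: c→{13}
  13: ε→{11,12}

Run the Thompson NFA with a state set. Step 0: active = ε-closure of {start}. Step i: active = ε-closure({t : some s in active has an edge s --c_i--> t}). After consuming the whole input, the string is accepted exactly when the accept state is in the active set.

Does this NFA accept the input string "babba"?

initial (ε-close {0}): {0,1,2,3,4,6,7,8,10,12}
'b' @ 1: {1,3,4,5,7,8,9,10,12}
'a' @ 2: {1,3,4,5,10,12}
'b' @ 3: {1,3,4,5,10,12}
'b' @ 4: {1,3,4,5,10,12}
'a' @ 5: {1,3,4,5,10,12}
end set {1,3,4,5,10,12} — state 11 not in

Answer: REJECT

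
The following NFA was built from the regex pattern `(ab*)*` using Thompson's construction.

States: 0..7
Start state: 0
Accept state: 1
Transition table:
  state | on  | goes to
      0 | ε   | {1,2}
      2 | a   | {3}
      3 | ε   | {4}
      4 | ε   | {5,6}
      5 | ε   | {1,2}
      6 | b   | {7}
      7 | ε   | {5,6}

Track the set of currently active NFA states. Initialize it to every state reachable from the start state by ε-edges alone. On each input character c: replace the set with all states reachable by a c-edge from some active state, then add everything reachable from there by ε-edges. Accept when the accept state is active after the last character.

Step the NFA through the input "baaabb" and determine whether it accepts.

Answer: REJECT

Derivation:
start: ε-closure({0}) = {0,1,2}
'b' @ 1: {}  — dead — no transitions
rest 'aaabb' ignored (set empty)
end set {} — state 1 not in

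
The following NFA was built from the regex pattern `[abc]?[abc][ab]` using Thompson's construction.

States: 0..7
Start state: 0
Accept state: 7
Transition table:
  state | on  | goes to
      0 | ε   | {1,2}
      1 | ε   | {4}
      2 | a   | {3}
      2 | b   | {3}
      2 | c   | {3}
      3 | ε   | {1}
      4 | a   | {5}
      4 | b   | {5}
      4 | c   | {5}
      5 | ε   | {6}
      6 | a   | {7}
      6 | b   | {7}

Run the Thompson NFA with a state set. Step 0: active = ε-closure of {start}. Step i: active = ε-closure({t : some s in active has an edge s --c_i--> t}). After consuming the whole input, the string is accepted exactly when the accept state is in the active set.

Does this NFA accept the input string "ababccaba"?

Answer: REJECT

Derivation:
initial (ε-close {0}): {0,1,2,4}
'a' @ 1: {1,3,4,5,6}
'b' @ 2: {5,6,7}  ✓accept
'a' @ 3: {7}  ✓accept
'b' @ 4: {}  — state set empty
rest 'ccaba' ignored (set empty)
after full input: {}  (accept=7 not in)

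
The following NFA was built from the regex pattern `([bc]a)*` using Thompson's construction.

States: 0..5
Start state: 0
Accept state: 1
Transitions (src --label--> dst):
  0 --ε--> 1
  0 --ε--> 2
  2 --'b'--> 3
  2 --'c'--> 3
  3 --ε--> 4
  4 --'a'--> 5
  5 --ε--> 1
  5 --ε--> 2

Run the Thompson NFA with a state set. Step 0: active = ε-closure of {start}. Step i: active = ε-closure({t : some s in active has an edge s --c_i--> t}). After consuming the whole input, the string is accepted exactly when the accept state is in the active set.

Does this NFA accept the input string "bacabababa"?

Answer: ACCEPT

Trace:
initial (ε-close {0}): {0,1,2}
'b' @ 1: {3,4}
'a' @ 2: {1,2,5}  (accept∈set)
'c' @ 3: {3,4}
'a' @ 4: {1,2,5}  (accept∈set)
'b' @ 5: {3,4}
'a' @ 6: {1,2,5}  (accept∈set)
'b' @ 7: {3,4}
'a' @ 8: {1,2,5}  (accept∈set)
'b' @ 9: {3,4}
'a' @ 10: {1,2,5}  (accept∈set)
after full input: {1,2,5}  (accept=1 in)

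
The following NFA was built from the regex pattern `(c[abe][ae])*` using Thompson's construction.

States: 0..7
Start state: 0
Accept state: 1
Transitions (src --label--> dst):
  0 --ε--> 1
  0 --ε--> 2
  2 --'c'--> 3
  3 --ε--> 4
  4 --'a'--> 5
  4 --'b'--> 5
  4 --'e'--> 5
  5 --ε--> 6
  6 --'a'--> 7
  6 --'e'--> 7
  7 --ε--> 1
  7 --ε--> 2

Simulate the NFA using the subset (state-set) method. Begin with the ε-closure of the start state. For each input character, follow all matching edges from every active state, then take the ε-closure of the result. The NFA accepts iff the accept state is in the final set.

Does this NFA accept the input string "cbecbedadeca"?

S₀ = ε-closure({0}) = {0,1,2}
'c' @ 1: {3,4}
'b' @ 2: {5,6}
'e' @ 3: {1,2,7}  [accepting]
'c' @ 4: {3,4}
'b' @ 5: {5,6}
'e' @ 6: {1,2,7}  [accepting]
'd' @ 7: {}  — dead — no transitions
rest 'adeca' ignored (set empty)
final: {}; accept 1 not in set

Answer: REJECT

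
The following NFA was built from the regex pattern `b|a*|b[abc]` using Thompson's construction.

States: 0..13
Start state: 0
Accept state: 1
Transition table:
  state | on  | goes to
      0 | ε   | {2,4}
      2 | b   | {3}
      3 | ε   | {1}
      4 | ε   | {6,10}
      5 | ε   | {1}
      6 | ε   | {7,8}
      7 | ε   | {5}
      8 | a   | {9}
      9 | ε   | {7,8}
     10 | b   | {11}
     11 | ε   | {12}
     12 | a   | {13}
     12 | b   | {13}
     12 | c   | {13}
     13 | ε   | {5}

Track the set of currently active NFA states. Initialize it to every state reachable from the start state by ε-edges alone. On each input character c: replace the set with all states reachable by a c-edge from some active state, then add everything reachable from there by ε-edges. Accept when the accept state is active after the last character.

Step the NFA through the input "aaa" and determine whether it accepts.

start: ε-closure({0}) = {0,1,2,4,5,6,7,8,10}
'a' @ 1: {1,5,7,8,9}  (accept∈set)
'a' @ 2: {1,5,7,8,9}  (accept∈set)
'a' @ 3: {1,5,7,8,9}  (accept∈set)
final: {1,5,7,8,9}; accept 1 in set

Answer: ACCEPT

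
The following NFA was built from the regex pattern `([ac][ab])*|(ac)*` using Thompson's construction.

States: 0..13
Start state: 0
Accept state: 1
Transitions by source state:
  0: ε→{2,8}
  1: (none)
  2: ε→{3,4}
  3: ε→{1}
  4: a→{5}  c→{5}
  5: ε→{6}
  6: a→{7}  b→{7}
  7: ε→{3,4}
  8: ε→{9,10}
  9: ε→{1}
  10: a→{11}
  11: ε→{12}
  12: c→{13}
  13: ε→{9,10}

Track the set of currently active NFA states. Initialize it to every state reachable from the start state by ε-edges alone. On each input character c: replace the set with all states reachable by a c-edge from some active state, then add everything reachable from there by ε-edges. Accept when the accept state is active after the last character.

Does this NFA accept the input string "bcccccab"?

initial (ε-close {0}): {0,1,2,3,4,8,9,10}
'b' @ 1: {}  — state set empty
rest 'cccccab' ignored (set empty)
end set {} — state 1 not in

Answer: REJECT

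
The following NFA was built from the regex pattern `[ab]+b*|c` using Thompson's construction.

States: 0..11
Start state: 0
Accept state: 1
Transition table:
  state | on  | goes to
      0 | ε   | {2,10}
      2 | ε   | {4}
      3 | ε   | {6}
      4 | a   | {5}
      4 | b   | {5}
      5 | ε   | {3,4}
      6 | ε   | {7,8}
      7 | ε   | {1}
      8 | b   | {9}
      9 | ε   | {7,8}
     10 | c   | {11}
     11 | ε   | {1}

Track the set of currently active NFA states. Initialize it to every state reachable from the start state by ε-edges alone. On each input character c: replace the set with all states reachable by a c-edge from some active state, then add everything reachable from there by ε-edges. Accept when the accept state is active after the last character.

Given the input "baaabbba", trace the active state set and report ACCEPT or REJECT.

S₀ = ε-closure({0}) = {0,2,4,10}
'b' @ 1: {1,3,4,5,6,7,8}  (accept∈set)
'a' @ 2: {1,3,4,5,6,7,8}  (accept∈set)
'a' @ 3: {1,3,4,5,6,7,8}  (accept∈set)
'a' @ 4: {1,3,4,5,6,7,8}  (accept∈set)
'b' @ 5: {1,3,4,5,6,7,8,9}  (accept∈set)
'b' @ 6: {1,3,4,5,6,7,8,9}  (accept∈set)
'b' @ 7: {1,3,4,5,6,7,8,9}  (accept∈set)
'a' @ 8: {1,3,4,5,6,7,8}  (accept∈set)
final: {1,3,4,5,6,7,8}; accept 1 in set

Answer: ACCEPT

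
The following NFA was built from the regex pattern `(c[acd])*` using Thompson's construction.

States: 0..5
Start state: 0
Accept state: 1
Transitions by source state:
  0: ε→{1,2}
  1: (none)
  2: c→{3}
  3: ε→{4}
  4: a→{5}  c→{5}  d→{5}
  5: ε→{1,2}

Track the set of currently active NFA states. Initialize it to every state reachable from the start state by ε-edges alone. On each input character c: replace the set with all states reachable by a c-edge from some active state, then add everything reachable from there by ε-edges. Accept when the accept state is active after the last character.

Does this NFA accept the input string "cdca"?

S₀ = ε-closure({0}) = {0,1,2}
'c' @ 1: {3,4}
'd' @ 2: {1,2,5}  [accepting]
'c' @ 3: {3,4}
'a' @ 4: {1,2,5}  [accepting]
after full input: {1,2,5}  (accept=1 in)

Answer: ACCEPT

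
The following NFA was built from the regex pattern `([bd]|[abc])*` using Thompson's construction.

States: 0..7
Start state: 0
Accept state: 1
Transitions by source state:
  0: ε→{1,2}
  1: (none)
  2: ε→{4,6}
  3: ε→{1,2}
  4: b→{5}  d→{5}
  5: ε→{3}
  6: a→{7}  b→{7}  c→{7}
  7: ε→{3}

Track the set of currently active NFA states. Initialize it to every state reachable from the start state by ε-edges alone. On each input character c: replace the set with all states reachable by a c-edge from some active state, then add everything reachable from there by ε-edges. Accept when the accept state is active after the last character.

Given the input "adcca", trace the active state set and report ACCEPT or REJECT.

Answer: ACCEPT

Steps:
start: ε-closure({0}) = {0,1,2,4,6}
'a' @ 1: {1,2,3,4,6,7}  ✓accept
'd' @ 2: {1,2,3,4,5,6}  ✓accept
'c' @ 3: {1,2,3,4,6,7}  ✓accept
'c' @ 4: {1,2,3,4,6,7}  ✓accept
'a' @ 5: {1,2,3,4,6,7}  ✓accept
after full input: {1,2,3,4,6,7}  (accept=1 in)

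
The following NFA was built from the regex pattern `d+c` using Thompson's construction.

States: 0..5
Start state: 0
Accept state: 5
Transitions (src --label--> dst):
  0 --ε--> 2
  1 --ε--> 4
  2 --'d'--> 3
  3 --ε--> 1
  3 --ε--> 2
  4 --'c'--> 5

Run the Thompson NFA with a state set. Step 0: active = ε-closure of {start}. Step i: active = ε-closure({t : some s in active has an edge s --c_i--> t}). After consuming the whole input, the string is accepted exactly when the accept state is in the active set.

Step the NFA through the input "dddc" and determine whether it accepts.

start: ε-closure({0}) = {0,2}
'd' @ 1: {1,2,3,4}
'd' @ 2: {1,2,3,4}
'd' @ 3: {1,2,3,4}
'c' @ 4: {5}  [accepting]
final: {5}; accept 5 in set

Answer: ACCEPT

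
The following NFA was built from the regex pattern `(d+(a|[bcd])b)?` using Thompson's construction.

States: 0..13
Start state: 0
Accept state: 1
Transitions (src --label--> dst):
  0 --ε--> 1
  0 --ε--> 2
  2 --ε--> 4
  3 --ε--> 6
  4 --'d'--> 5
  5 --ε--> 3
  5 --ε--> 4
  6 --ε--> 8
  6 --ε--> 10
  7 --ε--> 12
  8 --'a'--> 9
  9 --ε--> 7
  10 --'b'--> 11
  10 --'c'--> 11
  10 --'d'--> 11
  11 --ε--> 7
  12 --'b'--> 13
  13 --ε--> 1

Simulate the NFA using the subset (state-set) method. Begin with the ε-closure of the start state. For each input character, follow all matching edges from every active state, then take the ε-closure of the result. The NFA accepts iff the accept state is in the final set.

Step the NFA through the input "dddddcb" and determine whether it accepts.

initial (ε-close {0}): {0,1,2,4}
'd' @ 1: {3,4,5,6,8,10}
'd' @ 2: {3,4,5,6,7,8,10,11,12}
'd' @ 3: {3,4,5,6,7,8,10,11,12}
'd' @ 4: {3,4,5,6,7,8,10,11,12}
'd' @ 5: {3,4,5,6,7,8,10,11,12}
'c' @ 6: {7,11,12}
'b' @ 7: {1,13}  (accept∈set)
after full input: {1,13}  (accept=1 in)

Answer: ACCEPT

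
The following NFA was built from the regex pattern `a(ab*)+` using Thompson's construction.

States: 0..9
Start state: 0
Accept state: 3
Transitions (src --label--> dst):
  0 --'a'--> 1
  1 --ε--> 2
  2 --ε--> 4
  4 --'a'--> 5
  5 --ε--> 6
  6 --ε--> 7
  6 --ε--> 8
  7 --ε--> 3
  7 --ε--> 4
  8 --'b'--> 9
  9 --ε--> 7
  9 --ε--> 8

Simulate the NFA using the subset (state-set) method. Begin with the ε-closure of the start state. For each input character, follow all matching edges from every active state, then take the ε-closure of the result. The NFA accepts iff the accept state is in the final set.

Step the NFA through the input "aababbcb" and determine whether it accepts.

Answer: REJECT

Trace:
start: ε-closure({0}) = {0}
'a' @ 1: {1,2,4}
'a' @ 2: {3,4,5,6,7,8}  [accepting]
'b' @ 3: {3,4,7,8,9}  [accepting]
'a' @ 4: {3,4,5,6,7,8}  [accepting]
'b' @ 5: {3,4,7,8,9}  [accepting]
'b' @ 6: {3,4,7,8,9}  [accepting]
'c' @ 7: {}  — dead — no transitions
rest 'b' ignored (set empty)
end set {} — state 3 not in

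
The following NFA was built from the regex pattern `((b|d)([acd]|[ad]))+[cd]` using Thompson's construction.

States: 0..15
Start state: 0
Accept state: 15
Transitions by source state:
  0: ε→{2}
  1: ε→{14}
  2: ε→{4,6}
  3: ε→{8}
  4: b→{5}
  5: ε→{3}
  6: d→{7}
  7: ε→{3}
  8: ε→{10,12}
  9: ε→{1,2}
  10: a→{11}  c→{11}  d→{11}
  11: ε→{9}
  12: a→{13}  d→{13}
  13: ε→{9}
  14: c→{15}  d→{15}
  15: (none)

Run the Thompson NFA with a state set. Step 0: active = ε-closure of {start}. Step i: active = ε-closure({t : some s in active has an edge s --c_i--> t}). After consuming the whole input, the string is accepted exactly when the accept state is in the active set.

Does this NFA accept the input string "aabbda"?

Answer: REJECT

Derivation:
S₀ = ε-closure({0}) = {0,2,4,6}
'a' @ 1: {}  — dead — no transitions
rest 'abbda' ignored (set empty)
after full input: {}  (accept=15 not in)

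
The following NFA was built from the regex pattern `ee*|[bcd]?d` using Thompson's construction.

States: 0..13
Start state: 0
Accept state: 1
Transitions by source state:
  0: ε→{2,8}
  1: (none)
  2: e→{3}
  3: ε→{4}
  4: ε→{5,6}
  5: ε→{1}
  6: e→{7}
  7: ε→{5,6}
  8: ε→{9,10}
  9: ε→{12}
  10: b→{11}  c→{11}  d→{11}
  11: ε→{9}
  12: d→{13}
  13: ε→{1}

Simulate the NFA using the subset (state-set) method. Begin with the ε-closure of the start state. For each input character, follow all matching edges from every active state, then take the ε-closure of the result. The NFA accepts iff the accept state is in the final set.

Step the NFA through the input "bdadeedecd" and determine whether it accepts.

start: ε-closure({0}) = {0,2,8,9,10,12}
'b' @ 1: {9,11,12}
'd' @ 2: {1,13}  [accepting]
'a' @ 3: {}  — dead — no transitions
rest 'deedecd' ignored (set empty)
final: {}; accept 1 not in set

Answer: REJECT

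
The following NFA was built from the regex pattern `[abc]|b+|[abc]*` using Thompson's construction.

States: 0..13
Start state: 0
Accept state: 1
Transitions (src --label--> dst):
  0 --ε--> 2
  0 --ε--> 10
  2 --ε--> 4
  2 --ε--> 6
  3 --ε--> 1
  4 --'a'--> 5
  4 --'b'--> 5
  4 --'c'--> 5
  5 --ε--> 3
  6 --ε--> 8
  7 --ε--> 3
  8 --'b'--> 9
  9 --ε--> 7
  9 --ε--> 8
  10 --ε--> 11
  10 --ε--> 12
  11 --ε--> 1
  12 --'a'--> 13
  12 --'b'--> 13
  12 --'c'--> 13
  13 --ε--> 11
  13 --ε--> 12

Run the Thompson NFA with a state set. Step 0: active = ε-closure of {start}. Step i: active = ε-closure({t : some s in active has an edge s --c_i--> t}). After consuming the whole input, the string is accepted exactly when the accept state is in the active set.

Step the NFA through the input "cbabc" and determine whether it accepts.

start: ε-closure({0}) = {0,1,2,4,6,8,10,11,12}
'c' @ 1: {1,3,5,11,12,13}  [accepting]
'b' @ 2: {1,11,12,13}  [accepting]
'a' @ 3: {1,11,12,13}  [accepting]
'b' @ 4: {1,11,12,13}  [accepting]
'c' @ 5: {1,11,12,13}  [accepting]
final: {1,11,12,13}; accept 1 in set

Answer: ACCEPT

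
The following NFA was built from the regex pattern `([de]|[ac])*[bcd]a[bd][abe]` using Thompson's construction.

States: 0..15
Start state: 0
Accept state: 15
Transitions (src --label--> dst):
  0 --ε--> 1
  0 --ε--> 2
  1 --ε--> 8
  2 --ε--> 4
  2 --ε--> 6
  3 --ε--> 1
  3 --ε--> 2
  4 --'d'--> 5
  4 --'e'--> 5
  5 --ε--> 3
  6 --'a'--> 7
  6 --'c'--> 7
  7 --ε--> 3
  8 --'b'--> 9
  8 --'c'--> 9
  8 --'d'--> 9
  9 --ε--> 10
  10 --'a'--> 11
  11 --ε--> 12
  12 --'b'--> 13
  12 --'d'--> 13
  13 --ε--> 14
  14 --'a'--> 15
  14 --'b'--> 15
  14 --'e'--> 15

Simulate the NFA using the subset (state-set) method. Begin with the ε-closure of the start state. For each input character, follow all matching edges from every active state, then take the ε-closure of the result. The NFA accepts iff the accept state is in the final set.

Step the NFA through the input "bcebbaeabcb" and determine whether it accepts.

initial (ε-close {0}): {0,1,2,4,6,8}
'b' @ 1: {9,10}
'c' @ 2: {}  — state set empty
rest 'ebbaeabcb' ignored (set empty)
end set {} — state 15 not in

Answer: REJECT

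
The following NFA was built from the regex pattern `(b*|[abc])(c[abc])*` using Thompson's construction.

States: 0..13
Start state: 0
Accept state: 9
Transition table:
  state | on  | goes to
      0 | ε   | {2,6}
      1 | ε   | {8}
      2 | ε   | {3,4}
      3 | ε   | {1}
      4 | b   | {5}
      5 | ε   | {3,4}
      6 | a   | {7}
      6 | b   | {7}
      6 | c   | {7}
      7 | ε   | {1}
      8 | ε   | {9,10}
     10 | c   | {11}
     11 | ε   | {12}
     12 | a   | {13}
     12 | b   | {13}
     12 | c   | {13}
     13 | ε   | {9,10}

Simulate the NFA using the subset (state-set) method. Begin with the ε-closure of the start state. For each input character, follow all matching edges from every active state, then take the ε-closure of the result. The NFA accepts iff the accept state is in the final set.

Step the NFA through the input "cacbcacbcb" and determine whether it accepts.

Answer: ACCEPT

Trace:
S₀ = ε-closure({0}) = {0,1,2,3,4,6,8,9,10}
'c' @ 1: {1,7,8,9,10,11,12}  [accepting]
'a' @ 2: {9,10,13}  [accepting]
'c' @ 3: {11,12}
'b' @ 4: {9,10,13}  [accepting]
'c' @ 5: {11,12}
'a' @ 6: {9,10,13}  [accepting]
'c' @ 7: {11,12}
'b' @ 8: {9,10,13}  [accepting]
'c' @ 9: {11,12}
'b' @ 10: {9,10,13}  [accepting]
after full input: {9,10,13}  (accept=9 in)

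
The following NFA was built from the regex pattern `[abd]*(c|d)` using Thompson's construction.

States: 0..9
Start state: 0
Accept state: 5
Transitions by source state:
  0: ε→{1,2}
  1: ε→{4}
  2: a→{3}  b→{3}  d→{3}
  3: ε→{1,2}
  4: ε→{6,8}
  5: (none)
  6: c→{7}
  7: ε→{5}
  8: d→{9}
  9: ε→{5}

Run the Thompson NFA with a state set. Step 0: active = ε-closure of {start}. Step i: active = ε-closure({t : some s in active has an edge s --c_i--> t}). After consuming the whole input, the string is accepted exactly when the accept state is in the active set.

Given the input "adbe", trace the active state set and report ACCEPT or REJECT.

Answer: REJECT

Trace:
S₀ = ε-closure({0}) = {0,1,2,4,6,8}
'a' @ 1: {1,2,3,4,6,8}
'd' @ 2: {1,2,3,4,5,6,8,9}  (accept∈set)
'b' @ 3: {1,2,3,4,6,8}
'e' @ 4: {}  — state set empty
after full input: {}  (accept=5 not in)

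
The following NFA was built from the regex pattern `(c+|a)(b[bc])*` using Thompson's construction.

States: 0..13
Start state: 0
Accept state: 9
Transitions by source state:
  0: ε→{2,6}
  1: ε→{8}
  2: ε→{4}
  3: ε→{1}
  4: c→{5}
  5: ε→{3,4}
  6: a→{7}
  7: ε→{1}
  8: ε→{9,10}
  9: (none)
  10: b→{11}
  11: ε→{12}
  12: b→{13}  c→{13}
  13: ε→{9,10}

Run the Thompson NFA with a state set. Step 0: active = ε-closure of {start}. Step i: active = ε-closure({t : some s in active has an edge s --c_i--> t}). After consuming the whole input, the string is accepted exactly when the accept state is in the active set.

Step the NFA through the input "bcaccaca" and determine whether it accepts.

Answer: REJECT

Derivation:
initial (ε-close {0}): {0,2,4,6}
'b' @ 1: {}  — state set empty
rest 'caccaca' ignored (set empty)
end set {} — state 9 not in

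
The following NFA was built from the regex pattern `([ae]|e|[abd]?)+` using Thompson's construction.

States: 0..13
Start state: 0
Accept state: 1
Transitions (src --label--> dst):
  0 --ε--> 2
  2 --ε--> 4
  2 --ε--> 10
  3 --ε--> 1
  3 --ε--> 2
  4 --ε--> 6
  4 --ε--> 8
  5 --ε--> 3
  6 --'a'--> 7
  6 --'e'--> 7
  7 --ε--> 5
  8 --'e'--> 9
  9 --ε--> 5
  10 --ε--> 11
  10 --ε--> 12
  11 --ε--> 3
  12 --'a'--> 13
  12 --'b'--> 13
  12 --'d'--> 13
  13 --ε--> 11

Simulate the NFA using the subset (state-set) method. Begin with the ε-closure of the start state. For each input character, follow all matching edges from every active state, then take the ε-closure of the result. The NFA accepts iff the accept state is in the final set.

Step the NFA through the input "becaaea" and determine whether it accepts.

initial (ε-close {0}): {0,1,2,3,4,6,8,10,11,12}
'b' @ 1: {1,2,3,4,6,8,10,11,12,13}  ✓accept
'e' @ 2: {1,2,3,4,5,6,7,8,9,10,11,12}  ✓accept
'c' @ 3: {}  — dead — no transitions
rest 'aaea' ignored (set empty)
end set {} — state 1 not in

Answer: REJECT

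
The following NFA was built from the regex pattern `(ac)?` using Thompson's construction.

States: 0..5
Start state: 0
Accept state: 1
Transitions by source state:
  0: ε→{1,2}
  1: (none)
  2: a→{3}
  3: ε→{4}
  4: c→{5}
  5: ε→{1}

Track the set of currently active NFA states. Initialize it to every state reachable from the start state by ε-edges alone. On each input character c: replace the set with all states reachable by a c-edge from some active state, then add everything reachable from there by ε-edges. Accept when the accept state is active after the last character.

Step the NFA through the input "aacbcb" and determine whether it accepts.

Answer: REJECT

Trace:
S₀ = ε-closure({0}) = {0,1,2}
'a' @ 1: {3,4}
'a' @ 2: {}  — dead — no transitions
rest 'cbcb' ignored (set empty)
final: {}; accept 1 not in set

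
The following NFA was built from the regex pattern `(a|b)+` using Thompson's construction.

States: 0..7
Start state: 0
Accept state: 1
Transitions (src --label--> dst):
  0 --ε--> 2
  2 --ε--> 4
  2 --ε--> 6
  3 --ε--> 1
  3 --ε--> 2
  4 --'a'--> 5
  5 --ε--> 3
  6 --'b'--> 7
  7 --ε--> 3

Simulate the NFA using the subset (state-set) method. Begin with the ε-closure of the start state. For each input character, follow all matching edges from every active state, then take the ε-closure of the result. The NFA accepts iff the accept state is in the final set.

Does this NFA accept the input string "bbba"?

Answer: ACCEPT

Trace:
S₀ = ε-closure({0}) = {0,2,4,6}
'b' @ 1: {1,2,3,4,6,7}  ✓accept
'b' @ 2: {1,2,3,4,6,7}  ✓accept
'b' @ 3: {1,2,3,4,6,7}  ✓accept
'a' @ 4: {1,2,3,4,5,6}  ✓accept
final: {1,2,3,4,5,6}; accept 1 in set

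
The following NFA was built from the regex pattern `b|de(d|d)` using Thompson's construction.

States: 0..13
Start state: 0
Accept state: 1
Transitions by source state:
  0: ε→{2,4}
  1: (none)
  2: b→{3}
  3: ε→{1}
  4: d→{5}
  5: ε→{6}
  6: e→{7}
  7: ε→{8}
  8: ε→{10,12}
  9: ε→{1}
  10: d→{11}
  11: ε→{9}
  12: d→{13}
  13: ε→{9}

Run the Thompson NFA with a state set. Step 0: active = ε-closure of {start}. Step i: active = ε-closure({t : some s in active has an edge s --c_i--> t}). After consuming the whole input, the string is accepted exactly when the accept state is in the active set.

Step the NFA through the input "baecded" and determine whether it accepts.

Answer: REJECT

Steps:
S₀ = ε-closure({0}) = {0,2,4}
'b' @ 1: {1,3}  ✓accept
'a' @ 2: {}  — state set empty
rest 'ecded' ignored (set empty)
after full input: {}  (accept=1 not in)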